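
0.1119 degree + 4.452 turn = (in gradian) 1781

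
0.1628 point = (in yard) 6.281e-05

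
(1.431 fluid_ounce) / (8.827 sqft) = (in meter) 5.161e-05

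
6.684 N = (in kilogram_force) 0.6816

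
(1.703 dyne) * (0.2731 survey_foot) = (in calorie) 3.388e-07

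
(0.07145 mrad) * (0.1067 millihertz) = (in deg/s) 4.368e-07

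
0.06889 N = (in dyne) 6889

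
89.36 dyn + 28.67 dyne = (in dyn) 118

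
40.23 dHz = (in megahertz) 4.023e-06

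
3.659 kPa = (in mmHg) 27.44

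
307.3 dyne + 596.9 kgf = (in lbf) 1316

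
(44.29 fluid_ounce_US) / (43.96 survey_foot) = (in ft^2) 0.001052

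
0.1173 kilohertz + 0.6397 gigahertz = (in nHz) 6.397e+17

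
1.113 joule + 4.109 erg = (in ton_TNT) 2.66e-10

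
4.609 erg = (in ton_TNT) 1.102e-16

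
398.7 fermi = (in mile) 2.477e-16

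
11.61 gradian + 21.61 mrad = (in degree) 11.69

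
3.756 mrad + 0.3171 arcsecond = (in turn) 0.000598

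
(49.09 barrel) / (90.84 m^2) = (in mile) 5.339e-05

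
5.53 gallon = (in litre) 20.93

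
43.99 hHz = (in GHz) 4.399e-06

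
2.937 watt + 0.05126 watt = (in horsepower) 0.004007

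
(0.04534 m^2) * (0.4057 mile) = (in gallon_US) 7820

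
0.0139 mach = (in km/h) 17.04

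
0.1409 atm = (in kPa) 14.28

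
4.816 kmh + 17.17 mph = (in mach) 0.02647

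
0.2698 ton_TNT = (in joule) 1.129e+09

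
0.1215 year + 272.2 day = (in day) 316.5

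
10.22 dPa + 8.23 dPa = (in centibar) 0.001845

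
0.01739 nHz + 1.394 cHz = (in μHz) 1.394e+04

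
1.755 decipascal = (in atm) 1.732e-06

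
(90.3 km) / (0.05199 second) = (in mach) 5101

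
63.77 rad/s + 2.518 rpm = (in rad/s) 64.03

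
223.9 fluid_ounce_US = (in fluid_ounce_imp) 233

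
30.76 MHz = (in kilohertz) 3.076e+04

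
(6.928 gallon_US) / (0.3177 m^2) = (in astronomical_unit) 5.518e-13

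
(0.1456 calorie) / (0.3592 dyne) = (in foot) 5.564e+05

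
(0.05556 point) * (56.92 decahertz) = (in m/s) 0.01116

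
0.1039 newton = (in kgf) 0.01059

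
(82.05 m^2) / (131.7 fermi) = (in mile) 3.871e+11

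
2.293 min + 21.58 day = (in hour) 518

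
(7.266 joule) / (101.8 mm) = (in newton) 71.38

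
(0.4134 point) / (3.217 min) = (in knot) 1.469e-06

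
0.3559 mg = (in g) 0.0003559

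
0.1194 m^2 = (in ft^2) 1.285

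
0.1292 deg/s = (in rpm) 0.02153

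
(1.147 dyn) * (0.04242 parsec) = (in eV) 9.371e+28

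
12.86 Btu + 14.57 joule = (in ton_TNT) 3.246e-06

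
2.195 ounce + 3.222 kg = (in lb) 7.24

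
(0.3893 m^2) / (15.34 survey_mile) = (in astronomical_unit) 1.054e-16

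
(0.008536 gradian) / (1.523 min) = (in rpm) 1.401e-05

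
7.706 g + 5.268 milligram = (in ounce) 0.272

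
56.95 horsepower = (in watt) 4.247e+04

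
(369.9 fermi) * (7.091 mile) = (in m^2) 4.221e-09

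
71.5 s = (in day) 0.0008275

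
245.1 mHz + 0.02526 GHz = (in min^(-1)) 1.516e+09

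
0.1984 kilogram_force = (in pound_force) 0.4374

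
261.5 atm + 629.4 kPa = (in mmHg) 2.035e+05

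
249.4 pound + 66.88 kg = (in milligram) 1.8e+08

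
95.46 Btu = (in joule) 1.007e+05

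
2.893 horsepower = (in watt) 2157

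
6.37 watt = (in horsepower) 0.008542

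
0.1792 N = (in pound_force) 0.04029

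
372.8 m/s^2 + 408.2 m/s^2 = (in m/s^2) 781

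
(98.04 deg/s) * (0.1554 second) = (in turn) 0.04232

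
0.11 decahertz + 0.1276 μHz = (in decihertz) 11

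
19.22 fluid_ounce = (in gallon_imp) 0.125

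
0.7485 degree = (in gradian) 0.8317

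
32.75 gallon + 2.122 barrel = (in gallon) 121.9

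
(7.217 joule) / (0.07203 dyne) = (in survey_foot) 3.287e+07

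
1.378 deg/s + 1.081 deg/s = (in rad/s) 0.04292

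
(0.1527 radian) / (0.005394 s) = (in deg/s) 1622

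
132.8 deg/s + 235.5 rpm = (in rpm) 257.6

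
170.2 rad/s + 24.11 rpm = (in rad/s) 172.7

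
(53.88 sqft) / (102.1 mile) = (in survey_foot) 9.995e-05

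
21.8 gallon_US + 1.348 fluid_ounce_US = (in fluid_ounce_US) 2792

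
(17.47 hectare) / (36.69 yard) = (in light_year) 5.504e-13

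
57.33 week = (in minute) 5.779e+05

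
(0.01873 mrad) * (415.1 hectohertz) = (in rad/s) 0.7775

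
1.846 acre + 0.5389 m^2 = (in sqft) 8.042e+04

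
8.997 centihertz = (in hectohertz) 0.0008997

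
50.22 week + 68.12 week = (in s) 7.157e+07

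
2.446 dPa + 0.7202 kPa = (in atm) 0.00711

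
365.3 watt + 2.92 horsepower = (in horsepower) 3.41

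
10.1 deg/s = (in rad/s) 0.1763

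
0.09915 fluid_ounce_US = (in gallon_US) 0.0007746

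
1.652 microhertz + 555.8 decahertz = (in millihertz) 5.558e+06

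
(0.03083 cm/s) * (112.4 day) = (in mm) 2.994e+06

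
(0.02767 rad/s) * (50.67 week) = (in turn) 1.35e+05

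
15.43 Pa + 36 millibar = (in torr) 27.12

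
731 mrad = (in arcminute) 2513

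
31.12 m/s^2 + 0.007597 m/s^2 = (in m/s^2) 31.13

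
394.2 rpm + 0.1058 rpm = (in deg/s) 2366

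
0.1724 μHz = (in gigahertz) 1.724e-16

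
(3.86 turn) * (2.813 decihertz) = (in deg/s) 390.9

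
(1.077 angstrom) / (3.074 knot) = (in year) 2.16e-18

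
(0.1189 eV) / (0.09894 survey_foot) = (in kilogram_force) 6.441e-20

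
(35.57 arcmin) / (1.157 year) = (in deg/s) 1.625e-08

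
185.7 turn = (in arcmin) 4.011e+06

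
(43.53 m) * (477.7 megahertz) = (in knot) 4.042e+10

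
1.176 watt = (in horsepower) 0.001577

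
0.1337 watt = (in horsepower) 0.0001793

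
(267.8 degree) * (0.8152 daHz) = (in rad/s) 38.1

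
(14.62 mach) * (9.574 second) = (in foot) 1.564e+05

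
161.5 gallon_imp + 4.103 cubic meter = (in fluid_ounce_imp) 1.702e+05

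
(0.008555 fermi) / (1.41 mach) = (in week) 2.946e-26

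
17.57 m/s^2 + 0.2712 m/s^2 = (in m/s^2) 17.84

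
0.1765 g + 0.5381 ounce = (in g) 15.43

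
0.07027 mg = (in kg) 7.027e-08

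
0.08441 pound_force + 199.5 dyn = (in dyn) 3.775e+04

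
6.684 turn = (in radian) 42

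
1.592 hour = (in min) 95.52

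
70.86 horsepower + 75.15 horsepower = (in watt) 1.089e+05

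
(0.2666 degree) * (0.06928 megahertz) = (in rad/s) 322.4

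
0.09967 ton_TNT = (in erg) 4.17e+15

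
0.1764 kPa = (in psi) 0.02558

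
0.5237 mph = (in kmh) 0.8428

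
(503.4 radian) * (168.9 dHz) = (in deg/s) 4.872e+05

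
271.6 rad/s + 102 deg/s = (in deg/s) 1.566e+04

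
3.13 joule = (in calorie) 0.7481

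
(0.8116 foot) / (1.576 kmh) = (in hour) 0.000157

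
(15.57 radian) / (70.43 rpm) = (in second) 2.111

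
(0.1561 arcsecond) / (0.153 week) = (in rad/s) 8.179e-12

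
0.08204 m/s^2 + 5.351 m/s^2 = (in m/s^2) 5.433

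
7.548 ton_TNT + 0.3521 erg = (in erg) 3.158e+17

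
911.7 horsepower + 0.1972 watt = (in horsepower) 911.7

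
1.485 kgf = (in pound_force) 3.274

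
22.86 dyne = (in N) 0.0002286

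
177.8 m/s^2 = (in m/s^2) 177.8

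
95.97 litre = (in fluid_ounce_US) 3245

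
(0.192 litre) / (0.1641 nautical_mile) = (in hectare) 6.318e-11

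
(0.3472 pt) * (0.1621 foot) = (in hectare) 6.052e-10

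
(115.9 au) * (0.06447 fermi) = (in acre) 2.762e-07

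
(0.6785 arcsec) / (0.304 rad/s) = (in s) 1.082e-05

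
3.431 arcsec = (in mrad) 0.01663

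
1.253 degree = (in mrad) 21.87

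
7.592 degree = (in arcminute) 455.5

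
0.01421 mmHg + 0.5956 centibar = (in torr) 4.482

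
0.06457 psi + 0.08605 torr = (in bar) 0.004567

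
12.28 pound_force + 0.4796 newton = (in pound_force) 12.39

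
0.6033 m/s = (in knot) 1.173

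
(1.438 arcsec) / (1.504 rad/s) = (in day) 5.365e-11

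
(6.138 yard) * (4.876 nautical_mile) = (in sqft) 5.456e+05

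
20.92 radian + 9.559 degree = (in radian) 21.09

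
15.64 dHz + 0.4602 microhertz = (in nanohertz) 1.564e+09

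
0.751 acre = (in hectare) 0.3039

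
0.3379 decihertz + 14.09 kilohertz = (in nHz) 1.409e+13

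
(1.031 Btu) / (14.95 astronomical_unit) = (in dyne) 4.864e-05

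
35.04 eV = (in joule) 5.614e-18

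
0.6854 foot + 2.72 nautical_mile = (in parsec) 1.633e-13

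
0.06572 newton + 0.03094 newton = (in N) 0.09666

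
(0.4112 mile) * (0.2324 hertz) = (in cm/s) 1.538e+04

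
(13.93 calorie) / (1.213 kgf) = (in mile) 0.003044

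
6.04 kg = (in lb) 13.32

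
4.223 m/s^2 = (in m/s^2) 4.223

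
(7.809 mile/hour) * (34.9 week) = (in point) 2.089e+11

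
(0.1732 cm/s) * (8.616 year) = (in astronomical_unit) 3.146e-06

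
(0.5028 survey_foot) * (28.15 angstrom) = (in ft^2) 4.644e-09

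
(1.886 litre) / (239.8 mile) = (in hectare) 4.887e-13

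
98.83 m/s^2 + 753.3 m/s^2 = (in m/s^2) 852.1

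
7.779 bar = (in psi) 112.8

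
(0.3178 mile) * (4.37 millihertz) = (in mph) 5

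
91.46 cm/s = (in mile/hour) 2.046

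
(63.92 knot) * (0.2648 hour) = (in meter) 3.135e+04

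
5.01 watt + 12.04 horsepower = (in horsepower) 12.05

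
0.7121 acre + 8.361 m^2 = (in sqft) 3.111e+04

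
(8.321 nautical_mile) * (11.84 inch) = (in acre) 1.145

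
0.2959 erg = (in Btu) 2.805e-11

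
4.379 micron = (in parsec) 1.419e-22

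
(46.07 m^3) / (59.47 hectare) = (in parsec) 2.511e-21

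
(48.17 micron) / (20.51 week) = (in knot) 7.549e-12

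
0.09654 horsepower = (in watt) 71.99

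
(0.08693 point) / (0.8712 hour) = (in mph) 2.187e-08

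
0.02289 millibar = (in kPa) 0.002289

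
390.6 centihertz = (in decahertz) 0.3906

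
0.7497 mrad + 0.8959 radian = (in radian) 0.8966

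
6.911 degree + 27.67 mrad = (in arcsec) 3.059e+04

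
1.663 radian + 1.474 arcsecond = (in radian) 1.663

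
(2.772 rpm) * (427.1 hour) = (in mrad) 4.463e+08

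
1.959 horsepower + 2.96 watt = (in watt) 1464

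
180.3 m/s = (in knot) 350.5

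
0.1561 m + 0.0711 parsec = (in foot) 7.198e+15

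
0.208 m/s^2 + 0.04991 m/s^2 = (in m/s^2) 0.2579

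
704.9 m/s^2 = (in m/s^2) 704.9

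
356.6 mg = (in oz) 0.01258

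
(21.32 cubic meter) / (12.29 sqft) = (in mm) 1.867e+04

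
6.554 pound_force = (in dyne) 2.915e+06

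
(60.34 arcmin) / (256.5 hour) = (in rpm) 1.815e-07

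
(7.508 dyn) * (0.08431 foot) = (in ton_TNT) 4.611e-16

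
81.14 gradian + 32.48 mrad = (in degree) 74.89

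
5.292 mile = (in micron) 8.517e+09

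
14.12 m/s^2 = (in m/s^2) 14.12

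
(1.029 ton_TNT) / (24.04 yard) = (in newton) 1.959e+08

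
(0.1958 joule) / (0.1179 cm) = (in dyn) 1.661e+07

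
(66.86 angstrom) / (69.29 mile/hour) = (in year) 6.845e-18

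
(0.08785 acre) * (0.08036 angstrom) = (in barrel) 1.797e-08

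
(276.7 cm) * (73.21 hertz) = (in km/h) 729.3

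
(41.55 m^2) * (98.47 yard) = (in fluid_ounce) 1.265e+08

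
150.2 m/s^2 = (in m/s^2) 150.2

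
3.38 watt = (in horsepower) 0.004533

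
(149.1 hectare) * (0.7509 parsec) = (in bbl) 2.173e+23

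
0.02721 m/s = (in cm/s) 2.721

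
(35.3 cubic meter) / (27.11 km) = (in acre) 3.218e-07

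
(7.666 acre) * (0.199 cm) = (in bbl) 388.3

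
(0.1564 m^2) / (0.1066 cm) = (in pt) 4.159e+05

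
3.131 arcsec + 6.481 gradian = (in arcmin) 350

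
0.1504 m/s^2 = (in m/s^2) 0.1504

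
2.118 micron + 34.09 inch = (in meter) 0.8659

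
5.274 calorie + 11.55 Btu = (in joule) 1.221e+04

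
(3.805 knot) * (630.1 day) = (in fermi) 1.066e+23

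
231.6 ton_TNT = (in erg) 9.69e+18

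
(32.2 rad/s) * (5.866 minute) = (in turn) 1804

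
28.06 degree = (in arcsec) 1.01e+05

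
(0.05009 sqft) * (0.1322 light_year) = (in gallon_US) 1.538e+15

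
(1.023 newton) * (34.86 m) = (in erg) 3.566e+08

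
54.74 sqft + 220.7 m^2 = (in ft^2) 2430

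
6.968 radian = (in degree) 399.2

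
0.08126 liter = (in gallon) 0.02147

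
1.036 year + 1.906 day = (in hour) 9121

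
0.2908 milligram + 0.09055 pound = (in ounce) 1.449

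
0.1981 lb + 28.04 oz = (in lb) 1.951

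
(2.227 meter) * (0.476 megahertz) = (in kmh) 3.816e+06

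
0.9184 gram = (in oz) 0.0324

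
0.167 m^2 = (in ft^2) 1.798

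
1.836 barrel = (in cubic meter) 0.2919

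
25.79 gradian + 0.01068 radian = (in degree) 23.82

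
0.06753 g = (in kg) 6.753e-05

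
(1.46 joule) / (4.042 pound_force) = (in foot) 0.2664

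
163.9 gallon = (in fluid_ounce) 2.098e+04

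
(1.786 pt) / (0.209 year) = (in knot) 1.858e-10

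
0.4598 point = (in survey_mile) 1.008e-07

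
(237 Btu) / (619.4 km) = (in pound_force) 0.09075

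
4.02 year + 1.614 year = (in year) 5.634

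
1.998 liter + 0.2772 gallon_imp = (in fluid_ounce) 110.2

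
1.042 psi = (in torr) 53.89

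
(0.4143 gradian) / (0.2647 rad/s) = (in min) 0.0004098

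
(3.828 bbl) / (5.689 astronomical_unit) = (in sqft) 7.697e-12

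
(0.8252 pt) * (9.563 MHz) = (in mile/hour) 6227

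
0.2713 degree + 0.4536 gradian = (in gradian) 0.755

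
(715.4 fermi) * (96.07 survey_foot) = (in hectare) 2.095e-15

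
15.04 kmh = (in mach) 0.01227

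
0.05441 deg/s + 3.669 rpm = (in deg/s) 22.07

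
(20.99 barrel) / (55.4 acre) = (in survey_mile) 9.249e-09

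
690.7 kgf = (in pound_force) 1523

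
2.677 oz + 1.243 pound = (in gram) 639.7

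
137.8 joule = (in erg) 1.378e+09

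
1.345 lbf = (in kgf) 0.6101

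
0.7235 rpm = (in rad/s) 0.07576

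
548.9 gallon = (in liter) 2078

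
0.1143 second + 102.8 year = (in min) 5.403e+07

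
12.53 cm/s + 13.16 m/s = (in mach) 0.03902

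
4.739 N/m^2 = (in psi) 0.0006873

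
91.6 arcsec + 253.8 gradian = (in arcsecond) 8.224e+05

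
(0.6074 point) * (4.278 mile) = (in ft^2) 15.88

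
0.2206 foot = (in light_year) 7.107e-18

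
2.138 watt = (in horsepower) 0.002867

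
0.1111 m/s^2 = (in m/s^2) 0.1111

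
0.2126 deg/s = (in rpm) 0.03543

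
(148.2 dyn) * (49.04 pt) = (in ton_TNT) 6.128e-15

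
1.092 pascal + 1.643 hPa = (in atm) 0.001632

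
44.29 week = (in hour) 7441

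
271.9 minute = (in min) 271.9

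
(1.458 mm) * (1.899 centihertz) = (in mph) 6.193e-05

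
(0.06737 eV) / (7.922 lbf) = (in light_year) 3.238e-38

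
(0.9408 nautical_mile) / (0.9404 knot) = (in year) 0.0001142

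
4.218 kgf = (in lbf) 9.299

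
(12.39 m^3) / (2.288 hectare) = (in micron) 541.5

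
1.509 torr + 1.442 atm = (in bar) 1.463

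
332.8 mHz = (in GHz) 3.328e-10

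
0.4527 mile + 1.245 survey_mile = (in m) 2732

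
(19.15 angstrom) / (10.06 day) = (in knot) 4.283e-15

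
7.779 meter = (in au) 5.2e-11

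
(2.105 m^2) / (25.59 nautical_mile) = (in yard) 4.857e-05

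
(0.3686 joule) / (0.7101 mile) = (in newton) 0.0003225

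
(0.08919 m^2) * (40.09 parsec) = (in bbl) 6.94e+17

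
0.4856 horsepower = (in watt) 362.1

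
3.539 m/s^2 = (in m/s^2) 3.539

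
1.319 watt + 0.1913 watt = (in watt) 1.51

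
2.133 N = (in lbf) 0.4795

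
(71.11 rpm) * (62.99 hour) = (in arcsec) 3.483e+11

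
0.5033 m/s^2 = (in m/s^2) 0.5033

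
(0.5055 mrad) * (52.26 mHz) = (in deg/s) 0.001514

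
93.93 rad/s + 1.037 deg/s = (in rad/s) 93.95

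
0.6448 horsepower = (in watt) 480.8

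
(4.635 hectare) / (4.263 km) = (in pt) 3.082e+04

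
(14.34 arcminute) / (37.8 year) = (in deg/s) 2.005e-10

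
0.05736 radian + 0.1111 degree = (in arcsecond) 1.223e+04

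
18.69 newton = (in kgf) 1.906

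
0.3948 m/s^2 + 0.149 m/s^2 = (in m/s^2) 0.5438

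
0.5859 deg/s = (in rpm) 0.09765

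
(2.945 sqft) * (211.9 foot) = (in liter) 1.767e+04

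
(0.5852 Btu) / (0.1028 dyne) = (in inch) 2.365e+10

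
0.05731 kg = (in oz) 2.022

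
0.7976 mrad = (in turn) 0.0001269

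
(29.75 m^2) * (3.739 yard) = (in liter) 1.017e+05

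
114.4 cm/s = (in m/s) 1.144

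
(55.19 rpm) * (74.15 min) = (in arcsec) 5.304e+09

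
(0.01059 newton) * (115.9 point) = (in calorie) 0.0001035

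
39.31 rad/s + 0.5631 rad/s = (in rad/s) 39.87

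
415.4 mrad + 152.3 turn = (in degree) 5.485e+04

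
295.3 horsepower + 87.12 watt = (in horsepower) 295.4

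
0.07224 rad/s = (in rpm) 0.6898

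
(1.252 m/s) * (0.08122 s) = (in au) 6.797e-13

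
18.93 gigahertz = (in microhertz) 1.893e+16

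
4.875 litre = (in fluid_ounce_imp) 171.6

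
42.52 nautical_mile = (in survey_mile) 48.93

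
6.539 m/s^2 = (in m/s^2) 6.539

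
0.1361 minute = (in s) 8.166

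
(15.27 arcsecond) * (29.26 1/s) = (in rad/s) 0.002166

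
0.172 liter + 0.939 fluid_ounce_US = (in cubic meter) 0.0001998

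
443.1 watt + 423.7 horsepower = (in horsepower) 424.3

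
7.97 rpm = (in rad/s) 0.8346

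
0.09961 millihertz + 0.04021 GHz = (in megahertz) 40.21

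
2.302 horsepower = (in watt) 1717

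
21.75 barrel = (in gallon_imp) 760.6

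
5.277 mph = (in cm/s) 235.9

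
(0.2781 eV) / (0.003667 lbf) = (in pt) 7.743e-15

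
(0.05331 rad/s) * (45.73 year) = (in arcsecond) 1.586e+13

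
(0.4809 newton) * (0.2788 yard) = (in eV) 7.652e+17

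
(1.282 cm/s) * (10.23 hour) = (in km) 0.4721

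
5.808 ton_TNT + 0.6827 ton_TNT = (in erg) 2.716e+17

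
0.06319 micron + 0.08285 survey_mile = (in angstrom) 1.333e+12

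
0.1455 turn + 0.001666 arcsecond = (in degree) 52.38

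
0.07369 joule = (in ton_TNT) 1.761e-11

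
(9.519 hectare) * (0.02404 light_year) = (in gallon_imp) 4.762e+21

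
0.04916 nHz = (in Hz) 4.916e-11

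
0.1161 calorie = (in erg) 4.858e+06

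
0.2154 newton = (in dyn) 2.154e+04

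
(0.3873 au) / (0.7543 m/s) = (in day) 8.89e+05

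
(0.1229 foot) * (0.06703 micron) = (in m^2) 2.511e-09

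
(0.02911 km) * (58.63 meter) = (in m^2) 1707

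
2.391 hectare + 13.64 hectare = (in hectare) 16.03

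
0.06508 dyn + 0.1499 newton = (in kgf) 0.01529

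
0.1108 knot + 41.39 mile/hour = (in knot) 36.08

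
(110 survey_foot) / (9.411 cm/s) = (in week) 0.0005891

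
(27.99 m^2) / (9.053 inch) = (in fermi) 1.217e+17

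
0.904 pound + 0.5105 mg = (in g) 410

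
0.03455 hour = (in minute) 2.073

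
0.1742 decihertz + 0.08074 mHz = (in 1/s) 0.0175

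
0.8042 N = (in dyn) 8.042e+04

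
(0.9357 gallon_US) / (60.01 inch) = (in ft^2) 0.02501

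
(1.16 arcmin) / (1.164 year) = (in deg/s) 5.267e-10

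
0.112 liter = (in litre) 0.112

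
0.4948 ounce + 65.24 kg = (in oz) 2302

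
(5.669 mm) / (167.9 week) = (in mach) 1.64e-13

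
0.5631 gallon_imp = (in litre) 2.56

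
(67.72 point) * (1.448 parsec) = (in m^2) 1.067e+15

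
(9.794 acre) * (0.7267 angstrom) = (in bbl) 1.812e-05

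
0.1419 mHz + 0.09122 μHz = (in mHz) 0.142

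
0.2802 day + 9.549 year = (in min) 5.019e+06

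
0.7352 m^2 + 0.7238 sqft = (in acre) 0.0001983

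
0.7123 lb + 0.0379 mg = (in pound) 0.7123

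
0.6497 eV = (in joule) 1.041e-19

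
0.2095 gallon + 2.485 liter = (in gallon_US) 0.866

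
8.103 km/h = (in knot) 4.375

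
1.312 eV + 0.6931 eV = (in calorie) 7.678e-20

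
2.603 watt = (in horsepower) 0.003491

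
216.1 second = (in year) 6.852e-06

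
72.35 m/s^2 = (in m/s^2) 72.35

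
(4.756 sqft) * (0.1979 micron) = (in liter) 8.744e-05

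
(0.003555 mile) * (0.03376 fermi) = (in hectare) 1.931e-20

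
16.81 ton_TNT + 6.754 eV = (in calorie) 1.681e+10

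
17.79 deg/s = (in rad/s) 0.3105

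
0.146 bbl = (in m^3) 0.02321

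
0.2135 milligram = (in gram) 0.0002135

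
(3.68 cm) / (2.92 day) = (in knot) 2.835e-07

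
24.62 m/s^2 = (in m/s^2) 24.62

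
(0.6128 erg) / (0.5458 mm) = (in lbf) 2.524e-05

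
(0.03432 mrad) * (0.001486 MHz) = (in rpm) 0.487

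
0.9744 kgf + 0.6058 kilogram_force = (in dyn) 1.55e+06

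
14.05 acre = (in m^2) 5.686e+04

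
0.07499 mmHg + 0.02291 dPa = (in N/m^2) 10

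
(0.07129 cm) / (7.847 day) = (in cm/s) 1.052e-07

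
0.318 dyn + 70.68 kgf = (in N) 693.1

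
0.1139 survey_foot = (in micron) 3.472e+04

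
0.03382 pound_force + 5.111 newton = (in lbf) 1.183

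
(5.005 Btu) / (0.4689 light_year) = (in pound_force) 2.676e-13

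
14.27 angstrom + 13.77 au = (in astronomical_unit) 13.77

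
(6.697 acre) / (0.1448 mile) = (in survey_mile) 0.07227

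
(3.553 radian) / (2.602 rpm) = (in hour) 0.003622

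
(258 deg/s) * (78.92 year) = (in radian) 1.121e+10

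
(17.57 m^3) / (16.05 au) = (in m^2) 7.318e-12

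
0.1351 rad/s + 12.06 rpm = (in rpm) 13.35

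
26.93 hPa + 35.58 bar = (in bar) 35.61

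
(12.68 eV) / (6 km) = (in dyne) 3.386e-17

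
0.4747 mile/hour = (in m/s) 0.2122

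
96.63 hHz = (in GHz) 9.663e-06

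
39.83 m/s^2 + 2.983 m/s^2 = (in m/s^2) 42.81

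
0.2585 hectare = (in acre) 0.6388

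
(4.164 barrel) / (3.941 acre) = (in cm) 0.004151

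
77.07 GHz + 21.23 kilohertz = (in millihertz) 7.707e+13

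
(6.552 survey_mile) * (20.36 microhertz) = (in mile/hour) 0.4802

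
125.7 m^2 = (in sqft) 1353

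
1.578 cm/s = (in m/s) 0.01578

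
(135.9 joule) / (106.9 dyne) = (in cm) 1.271e+07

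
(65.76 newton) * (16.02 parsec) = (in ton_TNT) 7.769e+09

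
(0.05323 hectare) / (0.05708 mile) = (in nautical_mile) 0.003129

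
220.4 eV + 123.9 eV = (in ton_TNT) 1.318e-26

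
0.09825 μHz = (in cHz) 9.825e-06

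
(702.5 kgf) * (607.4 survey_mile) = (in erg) 6.734e+16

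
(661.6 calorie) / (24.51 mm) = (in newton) 1.129e+05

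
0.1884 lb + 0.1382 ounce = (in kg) 0.08937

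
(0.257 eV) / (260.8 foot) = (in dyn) 5.18e-17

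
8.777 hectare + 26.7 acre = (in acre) 48.39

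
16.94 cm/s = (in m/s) 0.1694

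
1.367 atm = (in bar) 1.385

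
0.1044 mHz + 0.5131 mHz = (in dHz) 0.006175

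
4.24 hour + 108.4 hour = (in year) 0.01286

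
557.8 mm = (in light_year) 5.896e-17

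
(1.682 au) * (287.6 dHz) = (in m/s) 7.237e+12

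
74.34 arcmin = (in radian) 0.02162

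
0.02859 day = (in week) 0.004084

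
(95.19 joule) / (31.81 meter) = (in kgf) 0.3051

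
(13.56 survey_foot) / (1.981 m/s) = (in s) 2.086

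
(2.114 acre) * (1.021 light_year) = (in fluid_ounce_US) 2.794e+24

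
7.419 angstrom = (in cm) 7.419e-08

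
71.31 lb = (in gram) 3.235e+04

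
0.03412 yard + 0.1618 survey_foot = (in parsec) 2.609e-18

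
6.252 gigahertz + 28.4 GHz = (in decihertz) 3.465e+11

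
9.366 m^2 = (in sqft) 100.8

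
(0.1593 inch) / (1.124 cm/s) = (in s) 0.36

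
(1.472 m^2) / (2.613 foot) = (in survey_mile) 0.001148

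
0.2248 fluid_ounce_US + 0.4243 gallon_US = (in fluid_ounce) 54.54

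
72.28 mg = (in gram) 0.07228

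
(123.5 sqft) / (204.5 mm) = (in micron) 5.611e+07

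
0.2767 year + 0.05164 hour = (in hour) 2424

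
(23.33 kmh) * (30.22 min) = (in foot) 3.855e+04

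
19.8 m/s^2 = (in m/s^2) 19.8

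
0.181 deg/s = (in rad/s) 0.003159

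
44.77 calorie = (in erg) 1.873e+09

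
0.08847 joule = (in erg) 8.847e+05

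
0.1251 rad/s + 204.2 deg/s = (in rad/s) 3.689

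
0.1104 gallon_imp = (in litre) 0.5019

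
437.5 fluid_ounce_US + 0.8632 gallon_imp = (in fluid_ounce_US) 570.2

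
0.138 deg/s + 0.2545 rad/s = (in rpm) 2.453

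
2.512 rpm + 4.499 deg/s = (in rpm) 3.262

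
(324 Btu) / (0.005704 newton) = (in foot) 1.966e+08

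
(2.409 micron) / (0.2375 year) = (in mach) 9.446e-16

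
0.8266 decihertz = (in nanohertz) 8.266e+07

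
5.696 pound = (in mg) 2.584e+06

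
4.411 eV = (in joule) 7.067e-19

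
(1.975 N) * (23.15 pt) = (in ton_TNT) 3.855e-12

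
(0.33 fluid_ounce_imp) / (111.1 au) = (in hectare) 5.641e-23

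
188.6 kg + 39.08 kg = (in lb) 501.9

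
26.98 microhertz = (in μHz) 26.98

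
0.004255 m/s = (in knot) 0.008271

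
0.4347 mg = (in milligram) 0.4347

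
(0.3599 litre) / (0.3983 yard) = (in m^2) 0.0009882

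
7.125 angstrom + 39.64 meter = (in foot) 130.1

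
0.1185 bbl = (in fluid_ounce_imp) 663.1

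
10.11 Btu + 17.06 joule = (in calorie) 2553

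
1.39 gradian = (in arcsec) 4504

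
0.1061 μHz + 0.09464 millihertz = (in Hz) 9.475e-05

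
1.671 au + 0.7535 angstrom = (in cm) 2.5e+13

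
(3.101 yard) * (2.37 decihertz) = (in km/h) 2.419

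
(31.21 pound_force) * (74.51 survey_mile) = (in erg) 1.665e+14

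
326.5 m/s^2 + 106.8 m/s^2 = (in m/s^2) 433.3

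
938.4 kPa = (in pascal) 9.384e+05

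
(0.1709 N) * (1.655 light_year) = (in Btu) 2.536e+12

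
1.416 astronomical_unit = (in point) 6.005e+14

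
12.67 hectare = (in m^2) 1.267e+05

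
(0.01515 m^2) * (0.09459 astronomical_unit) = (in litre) 2.144e+11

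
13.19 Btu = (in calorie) 3326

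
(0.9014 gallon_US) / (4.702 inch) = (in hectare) 2.857e-06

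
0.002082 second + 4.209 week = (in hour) 707.1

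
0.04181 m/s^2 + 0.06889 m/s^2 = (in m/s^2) 0.1107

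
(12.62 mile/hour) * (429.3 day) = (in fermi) 2.093e+23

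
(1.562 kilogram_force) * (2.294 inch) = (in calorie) 0.2133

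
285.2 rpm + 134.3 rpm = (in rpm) 419.5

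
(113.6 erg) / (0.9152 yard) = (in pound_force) 3.052e-06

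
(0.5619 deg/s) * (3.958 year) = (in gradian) 7.793e+07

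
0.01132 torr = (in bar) 1.509e-05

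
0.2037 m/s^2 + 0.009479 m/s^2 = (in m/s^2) 0.2132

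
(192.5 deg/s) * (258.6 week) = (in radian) 5.255e+08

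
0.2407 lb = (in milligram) 1.092e+05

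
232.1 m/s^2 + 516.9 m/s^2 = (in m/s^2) 749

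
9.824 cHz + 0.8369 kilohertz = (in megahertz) 0.000837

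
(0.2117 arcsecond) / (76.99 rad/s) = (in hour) 3.703e-12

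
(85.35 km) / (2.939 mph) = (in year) 0.00206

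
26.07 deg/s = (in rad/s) 0.455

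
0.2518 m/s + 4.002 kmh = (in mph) 3.05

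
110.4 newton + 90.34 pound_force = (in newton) 512.3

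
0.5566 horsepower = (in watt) 415.1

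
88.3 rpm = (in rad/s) 9.247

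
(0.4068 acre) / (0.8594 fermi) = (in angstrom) 1.916e+28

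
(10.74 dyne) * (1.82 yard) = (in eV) 1.116e+15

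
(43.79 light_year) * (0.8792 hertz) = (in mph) 8.148e+17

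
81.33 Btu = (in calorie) 2.051e+04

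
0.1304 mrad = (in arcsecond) 26.9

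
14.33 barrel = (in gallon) 601.9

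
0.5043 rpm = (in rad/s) 0.05281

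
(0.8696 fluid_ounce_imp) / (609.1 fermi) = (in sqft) 4.366e+08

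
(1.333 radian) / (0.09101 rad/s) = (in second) 14.65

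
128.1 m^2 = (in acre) 0.03165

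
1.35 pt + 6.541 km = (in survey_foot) 2.146e+04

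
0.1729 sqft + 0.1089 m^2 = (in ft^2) 1.345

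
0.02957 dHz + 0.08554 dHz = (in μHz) 1.151e+04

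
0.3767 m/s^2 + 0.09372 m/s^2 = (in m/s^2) 0.4704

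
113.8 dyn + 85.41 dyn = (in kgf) 0.0002031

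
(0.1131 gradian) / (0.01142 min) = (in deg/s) 0.1486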